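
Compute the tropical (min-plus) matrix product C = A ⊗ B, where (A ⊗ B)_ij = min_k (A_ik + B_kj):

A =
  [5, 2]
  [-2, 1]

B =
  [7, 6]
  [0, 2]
A ⊗ B =
  [2, 4]
  [1, 3]

Apply the min-plus product entry-by-entry:
  C[0][0] = min over k of (A[0][0] + B[0][0] = 5 + 7 = 12, A[0][1] + B[1][0] = 2 + 0 = 2) = 2 (attained at k = 1)
  C[0][1] = min over k of (A[0][0] + B[0][1] = 5 + 6 = 11, A[0][1] + B[1][1] = 2 + 2 = 4) = 4 (attained at k = 1)
  C[1][0] = min over k of (A[1][0] + B[0][0] = -2 + 7 = 5, A[1][1] + B[1][0] = 1 + 0 = 1) = 1 (attained at k = 1)
  C[1][1] = min over k of (A[1][0] + B[0][1] = -2 + 6 = 4, A[1][1] + B[1][1] = 1 + 2 = 3) = 3 (attained at k = 1)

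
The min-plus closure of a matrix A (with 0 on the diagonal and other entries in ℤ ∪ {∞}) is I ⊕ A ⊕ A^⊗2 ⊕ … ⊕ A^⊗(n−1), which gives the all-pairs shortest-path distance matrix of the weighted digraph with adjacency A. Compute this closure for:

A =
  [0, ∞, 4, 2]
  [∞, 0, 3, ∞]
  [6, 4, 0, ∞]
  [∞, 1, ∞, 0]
Closure =
  [0, 3, 4, 2]
  [9, 0, 3, 11]
  [6, 4, 0, 8]
  [10, 1, 4, 0]

This is the Floyd-Warshall all-pairs shortest-path computation. For each intermediate vertex k = 0, 1, …, 3, update dist[i][j] ← min(dist[i][j], dist[i][k] + dist[k][j]). The final matrix gives, for each (i, j), the minimum total weight of any directed path from i to j (possibly empty when i = j).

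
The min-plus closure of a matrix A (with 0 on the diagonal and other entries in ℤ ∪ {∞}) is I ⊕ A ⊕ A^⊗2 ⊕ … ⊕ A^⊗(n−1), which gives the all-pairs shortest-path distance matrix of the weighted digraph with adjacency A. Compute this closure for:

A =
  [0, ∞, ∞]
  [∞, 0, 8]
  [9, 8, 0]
Closure =
  [0, ∞, ∞]
  [17, 0, 8]
  [9, 8, 0]

This is the Floyd-Warshall all-pairs shortest-path computation. For each intermediate vertex k = 0, 1, …, 2, update dist[i][j] ← min(dist[i][j], dist[i][k] + dist[k][j]). The final matrix gives, for each (i, j), the minimum total weight of any directed path from i to j (possibly empty when i = j).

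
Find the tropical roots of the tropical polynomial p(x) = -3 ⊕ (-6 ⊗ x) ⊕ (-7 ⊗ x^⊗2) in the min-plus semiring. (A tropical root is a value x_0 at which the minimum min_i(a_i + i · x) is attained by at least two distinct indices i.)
Roots: {1, 3}

Each tropical root is a break point of the lower envelope of the lines y = a_i + i · x (there are 3 lines, with slopes 0, 1, ..., 2). Only the lines that attain the minimum somewhere contribute to roots; other lines are dominated. Here the surviving (envelope) indices are i = 2, i = 1, i = 0.
Intersections between consecutive envelope lines give the roots: for adjacent envelope indices i < j the intersection is x = (a_i − a_j) / (j − i). Reading off the sorted break points: {1, 3}.
Verification: at each break x_0, at least two indices attain the minimum of min_i(a_i + i · x_0).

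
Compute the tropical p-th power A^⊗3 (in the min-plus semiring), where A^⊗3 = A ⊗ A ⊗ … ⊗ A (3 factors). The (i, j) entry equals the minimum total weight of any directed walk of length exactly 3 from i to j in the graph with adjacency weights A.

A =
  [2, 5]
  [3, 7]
A^⊗3 =
  [6, 9]
  [7, 10]

Each entry (A^⊗3)_ij equals the minimum over all length-3 walks i = v_0 → v_1 → … → v_3 = j of Σ_t A[v_t][v_{t+1}]. For example, for (i, j) = (0, 1) we minimise over 4 possible intermediate vertex sequences; the minimum is 9, attained along the walk 0 → 0 → 0 → 1.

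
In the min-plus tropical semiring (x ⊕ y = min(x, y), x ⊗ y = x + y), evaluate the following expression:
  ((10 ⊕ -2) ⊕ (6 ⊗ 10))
((10 ⊕ -2) ⊕ (6 ⊗ 10)) = -2

Expand innermost to outermost. Recall ⊕ takes the minimum of its arguments and ⊗ takes their sum. Working out the expression ((10 ⊕ -2) ⊕ (6 ⊗ 10)) gives -2.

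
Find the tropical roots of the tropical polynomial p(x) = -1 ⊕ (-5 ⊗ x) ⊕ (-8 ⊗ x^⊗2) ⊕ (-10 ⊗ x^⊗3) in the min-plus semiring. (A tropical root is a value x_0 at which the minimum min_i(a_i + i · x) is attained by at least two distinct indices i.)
Roots: {2, 3, 4}

Each tropical root is a break point of the lower envelope of the lines y = a_i + i · x (there are 4 lines, with slopes 0, 1, ..., 3). Only the lines that attain the minimum somewhere contribute to roots; other lines are dominated. Here the surviving (envelope) indices are i = 3, i = 2, i = 1, i = 0.
Intersections between consecutive envelope lines give the roots: for adjacent envelope indices i < j the intersection is x = (a_i − a_j) / (j − i). Reading off the sorted break points: {2, 3, 4}.
Verification: at each break x_0, at least two indices attain the minimum of min_i(a_i + i · x_0).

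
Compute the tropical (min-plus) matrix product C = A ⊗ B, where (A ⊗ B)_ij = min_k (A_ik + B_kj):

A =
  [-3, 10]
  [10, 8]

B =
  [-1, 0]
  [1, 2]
A ⊗ B =
  [-4, -3]
  [9, 10]

Apply the min-plus product entry-by-entry:
  C[0][0] = min over k of (A[0][0] + B[0][0] = -3 + -1 = -4, A[0][1] + B[1][0] = 10 + 1 = 11) = -4 (attained at k = 0)
  C[0][1] = min over k of (A[0][0] + B[0][1] = -3 + 0 = -3, A[0][1] + B[1][1] = 10 + 2 = 12) = -3 (attained at k = 0)
  C[1][0] = min over k of (A[1][0] + B[0][0] = 10 + -1 = 9, A[1][1] + B[1][0] = 8 + 1 = 9) = 9 (attained at k = 0)
  C[1][1] = min over k of (A[1][0] + B[0][1] = 10 + 0 = 10, A[1][1] + B[1][1] = 8 + 2 = 10) = 10 (attained at k = 0)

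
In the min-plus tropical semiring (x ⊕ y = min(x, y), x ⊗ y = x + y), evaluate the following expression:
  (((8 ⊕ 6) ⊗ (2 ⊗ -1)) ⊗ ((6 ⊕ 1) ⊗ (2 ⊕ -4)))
(((8 ⊕ 6) ⊗ (2 ⊗ -1)) ⊗ ((6 ⊕ 1) ⊗ (2 ⊕ -4))) = 4

Expand innermost to outermost. Recall ⊕ takes the minimum of its arguments and ⊗ takes their sum. Working out the expression (((8 ⊕ 6) ⊗ (2 ⊗ -1)) ⊗ ((6 ⊕ 1) ⊗ (2 ⊕ -4))) gives 4.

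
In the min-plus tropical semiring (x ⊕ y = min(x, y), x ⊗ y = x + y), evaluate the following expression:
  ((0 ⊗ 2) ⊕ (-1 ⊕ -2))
((0 ⊗ 2) ⊕ (-1 ⊕ -2)) = -2

Expand innermost to outermost. Recall ⊕ takes the minimum of its arguments and ⊗ takes their sum. Working out the expression ((0 ⊗ 2) ⊕ (-1 ⊕ -2)) gives -2.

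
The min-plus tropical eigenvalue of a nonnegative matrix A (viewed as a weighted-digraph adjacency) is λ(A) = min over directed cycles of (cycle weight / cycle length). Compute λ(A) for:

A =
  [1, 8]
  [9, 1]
λ(A) = 1

Enumerate directed cycles and compute their means (weight / length). Sample:
  cycle 0 → 0: weight = 1, length = 1, mean = 1/1 ≈ 1.000
  cycle 1 → 1: weight = 1, length = 1, mean = 1/1 ≈ 1.000
  cycle 0 → 1 → 0: weight = 17, length = 2, mean = 17/2 ≈ 8.500
  cycle 1 → 0 → 1: weight = 17, length = 2, mean = 17/2 ≈ 8.500
Minimum mean = 1.000, attained e.g. along the cycle 0 → 0 with weight 1 and length 1. So λ(A) = 1/1 = 1.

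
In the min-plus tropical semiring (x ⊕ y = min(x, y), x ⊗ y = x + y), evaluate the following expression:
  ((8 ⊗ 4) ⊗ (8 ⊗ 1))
((8 ⊗ 4) ⊗ (8 ⊗ 1)) = 21

Expand innermost to outermost. Recall ⊕ takes the minimum of its arguments and ⊗ takes their sum. Working out the expression ((8 ⊗ 4) ⊗ (8 ⊗ 1)) gives 21.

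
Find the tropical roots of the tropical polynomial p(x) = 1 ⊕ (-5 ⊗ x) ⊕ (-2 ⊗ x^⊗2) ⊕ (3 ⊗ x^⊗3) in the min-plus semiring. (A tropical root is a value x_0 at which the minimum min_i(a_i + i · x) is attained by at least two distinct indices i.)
Roots: {-5, -3, 6}

Each tropical root is a break point of the lower envelope of the lines y = a_i + i · x (there are 4 lines, with slopes 0, 1, ..., 3). Only the lines that attain the minimum somewhere contribute to roots; other lines are dominated. Here the surviving (envelope) indices are i = 3, i = 2, i = 1, i = 0.
Intersections between consecutive envelope lines give the roots: for adjacent envelope indices i < j the intersection is x = (a_i − a_j) / (j − i). Reading off the sorted break points: {-5, -3, 6}.
Verification: at each break x_0, at least two indices attain the minimum of min_i(a_i + i · x_0).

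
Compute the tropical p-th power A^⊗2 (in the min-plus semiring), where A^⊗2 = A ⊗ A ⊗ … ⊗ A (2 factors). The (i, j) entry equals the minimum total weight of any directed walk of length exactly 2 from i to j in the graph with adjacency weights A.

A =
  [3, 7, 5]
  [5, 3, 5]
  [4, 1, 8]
A^⊗2 =
  [6, 6, 8]
  [8, 6, 8]
  [6, 4, 6]

Each entry (A^⊗2)_ij equals the minimum over all length-2 walks i = v_0 → v_1 → … → v_2 = j of Σ_t A[v_t][v_{t+1}]. For example, for (i, j) = (0, 2) we minimise over 3 possible intermediate vertex sequences; the minimum is 8, attained along the walk 0 → 0 → 2.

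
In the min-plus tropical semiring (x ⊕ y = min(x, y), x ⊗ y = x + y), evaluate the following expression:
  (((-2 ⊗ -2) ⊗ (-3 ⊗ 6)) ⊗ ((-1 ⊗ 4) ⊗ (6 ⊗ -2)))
(((-2 ⊗ -2) ⊗ (-3 ⊗ 6)) ⊗ ((-1 ⊗ 4) ⊗ (6 ⊗ -2))) = 6

Expand innermost to outermost. Recall ⊕ takes the minimum of its arguments and ⊗ takes their sum. Working out the expression (((-2 ⊗ -2) ⊗ (-3 ⊗ 6)) ⊗ ((-1 ⊗ 4) ⊗ (6 ⊗ -2))) gives 6.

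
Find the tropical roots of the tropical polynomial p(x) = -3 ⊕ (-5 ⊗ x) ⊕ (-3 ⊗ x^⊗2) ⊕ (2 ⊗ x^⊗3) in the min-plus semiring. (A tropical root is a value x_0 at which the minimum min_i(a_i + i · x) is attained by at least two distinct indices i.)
Roots: {-5, -2, 2}

Each tropical root is a break point of the lower envelope of the lines y = a_i + i · x (there are 4 lines, with slopes 0, 1, ..., 3). Only the lines that attain the minimum somewhere contribute to roots; other lines are dominated. Here the surviving (envelope) indices are i = 3, i = 2, i = 1, i = 0.
Intersections between consecutive envelope lines give the roots: for adjacent envelope indices i < j the intersection is x = (a_i − a_j) / (j − i). Reading off the sorted break points: {-5, -2, 2}.
Verification: at each break x_0, at least two indices attain the minimum of min_i(a_i + i · x_0).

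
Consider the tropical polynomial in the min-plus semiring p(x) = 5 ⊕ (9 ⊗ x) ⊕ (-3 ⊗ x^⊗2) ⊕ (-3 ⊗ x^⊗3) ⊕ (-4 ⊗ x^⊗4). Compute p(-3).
p(-3) = -16

A tropical monomial a ⊗ x^⊗i evaluates to a + i · x. Evaluating each term at x = -3:
  Term 0 contributes 5 + 0 · -3 = 5
  Term 1 contributes 9 + 1 · -3 = 6
  Term 2 contributes -3 + 2 · -3 = -9
  Term 3 contributes -3 + 3 · -3 = -12
  Term 4 contributes -4 + 4 · -3 = -16
p(-3) = ⊕ of these = min[5, 6, -9, -12, -16] = -16.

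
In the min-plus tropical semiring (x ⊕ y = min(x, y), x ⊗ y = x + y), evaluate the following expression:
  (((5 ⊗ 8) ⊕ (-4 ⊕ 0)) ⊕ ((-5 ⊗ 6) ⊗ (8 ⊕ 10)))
(((5 ⊗ 8) ⊕ (-4 ⊕ 0)) ⊕ ((-5 ⊗ 6) ⊗ (8 ⊕ 10))) = -4

Expand innermost to outermost. Recall ⊕ takes the minimum of its arguments and ⊗ takes their sum. Working out the expression (((5 ⊗ 8) ⊕ (-4 ⊕ 0)) ⊕ ((-5 ⊗ 6) ⊗ (8 ⊕ 10))) gives -4.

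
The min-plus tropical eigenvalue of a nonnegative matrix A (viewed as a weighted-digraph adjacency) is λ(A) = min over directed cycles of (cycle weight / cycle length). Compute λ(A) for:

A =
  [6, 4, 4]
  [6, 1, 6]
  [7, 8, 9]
λ(A) = 1

Enumerate directed cycles and compute their means (weight / length). Sample:
  cycle 0 → 0: weight = 6, length = 1, mean = 6/1 ≈ 6.000
  cycle 1 → 1: weight = 1, length = 1, mean = 1/1 ≈ 1.000
  cycle 2 → 2: weight = 9, length = 1, mean = 9/1 ≈ 9.000
  cycle 0 → 1 → 0: weight = 10, length = 2, mean = 10/2 ≈ 5.000
  cycle 0 → 2 → 0: weight = 11, length = 2, mean = 11/2 ≈ 5.500
  cycle 1 → 0 → 1: weight = 10, length = 2, mean = 10/2 ≈ 5.000
Minimum mean = 1.000, attained e.g. along the cycle 1 → 1 with weight 1 and length 1. So λ(A) = 1/1 = 1.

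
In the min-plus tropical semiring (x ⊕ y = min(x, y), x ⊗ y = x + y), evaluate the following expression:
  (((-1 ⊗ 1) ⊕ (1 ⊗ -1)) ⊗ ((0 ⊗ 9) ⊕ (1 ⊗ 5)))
(((-1 ⊗ 1) ⊕ (1 ⊗ -1)) ⊗ ((0 ⊗ 9) ⊕ (1 ⊗ 5))) = 6

Expand innermost to outermost. Recall ⊕ takes the minimum of its arguments and ⊗ takes their sum. Working out the expression (((-1 ⊗ 1) ⊕ (1 ⊗ -1)) ⊗ ((0 ⊗ 9) ⊕ (1 ⊗ 5))) gives 6.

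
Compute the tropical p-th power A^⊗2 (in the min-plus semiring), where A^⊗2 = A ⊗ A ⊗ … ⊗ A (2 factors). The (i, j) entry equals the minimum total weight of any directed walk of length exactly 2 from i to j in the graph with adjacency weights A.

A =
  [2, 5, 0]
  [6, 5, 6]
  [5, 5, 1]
A^⊗2 =
  [4, 5, 1]
  [8, 10, 6]
  [6, 6, 2]

Each entry (A^⊗2)_ij equals the minimum over all length-2 walks i = v_0 → v_1 → … → v_2 = j of Σ_t A[v_t][v_{t+1}]. For example, for (i, j) = (0, 2) we minimise over 3 possible intermediate vertex sequences; the minimum is 1, attained along the walk 0 → 2 → 2.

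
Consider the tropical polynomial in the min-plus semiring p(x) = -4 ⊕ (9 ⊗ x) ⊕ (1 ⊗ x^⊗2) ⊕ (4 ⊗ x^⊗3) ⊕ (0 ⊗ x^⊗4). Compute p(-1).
p(-1) = -4

A tropical monomial a ⊗ x^⊗i evaluates to a + i · x. Evaluating each term at x = -1:
  Term 0 contributes -4 + 0 · -1 = -4
  Term 1 contributes 9 + 1 · -1 = 8
  Term 2 contributes 1 + 2 · -1 = -1
  Term 3 contributes 4 + 3 · -1 = 1
  Term 4 contributes 0 + 4 · -1 = -4
p(-1) = ⊕ of these = min[-4, 8, -1, 1, -4] = -4.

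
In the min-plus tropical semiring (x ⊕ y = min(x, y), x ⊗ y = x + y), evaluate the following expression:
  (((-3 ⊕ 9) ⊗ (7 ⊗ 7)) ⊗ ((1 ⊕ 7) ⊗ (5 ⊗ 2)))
(((-3 ⊕ 9) ⊗ (7 ⊗ 7)) ⊗ ((1 ⊕ 7) ⊗ (5 ⊗ 2))) = 19

Expand innermost to outermost. Recall ⊕ takes the minimum of its arguments and ⊗ takes their sum. Working out the expression (((-3 ⊕ 9) ⊗ (7 ⊗ 7)) ⊗ ((1 ⊕ 7) ⊗ (5 ⊗ 2))) gives 19.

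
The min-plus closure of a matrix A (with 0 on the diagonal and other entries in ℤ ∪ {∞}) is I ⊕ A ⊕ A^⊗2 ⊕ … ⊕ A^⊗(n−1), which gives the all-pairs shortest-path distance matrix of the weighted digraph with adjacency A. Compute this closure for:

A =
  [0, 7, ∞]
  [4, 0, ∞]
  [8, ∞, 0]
Closure =
  [0, 7, ∞]
  [4, 0, ∞]
  [8, 15, 0]

This is the Floyd-Warshall all-pairs shortest-path computation. For each intermediate vertex k = 0, 1, …, 2, update dist[i][j] ← min(dist[i][j], dist[i][k] + dist[k][j]). The final matrix gives, for each (i, j), the minimum total weight of any directed path from i to j (possibly empty when i = j).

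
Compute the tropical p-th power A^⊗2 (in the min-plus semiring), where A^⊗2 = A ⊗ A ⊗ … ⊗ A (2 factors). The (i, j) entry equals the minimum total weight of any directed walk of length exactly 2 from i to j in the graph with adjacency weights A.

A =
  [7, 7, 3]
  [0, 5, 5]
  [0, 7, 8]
A^⊗2 =
  [3, 10, 10]
  [5, 7, 3]
  [7, 7, 3]

Each entry (A^⊗2)_ij equals the minimum over all length-2 walks i = v_0 → v_1 → … → v_2 = j of Σ_t A[v_t][v_{t+1}]. For example, for (i, j) = (0, 2) we minimise over 3 possible intermediate vertex sequences; the minimum is 10, attained along the walk 0 → 0 → 2.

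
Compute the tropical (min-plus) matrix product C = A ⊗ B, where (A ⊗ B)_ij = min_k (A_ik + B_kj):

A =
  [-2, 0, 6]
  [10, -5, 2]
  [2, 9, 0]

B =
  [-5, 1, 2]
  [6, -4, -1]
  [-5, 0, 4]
A ⊗ B =
  [-7, -4, -1]
  [-3, -9, -6]
  [-5, 0, 4]

Apply the min-plus product entry-by-entry:
  C[0][0] = min over k of (A[0][0] + B[0][0] = -2 + -5 = -7, A[0][1] + B[1][0] = 0 + 6 = 6, A[0][2] + B[2][0] = 6 + -5 = 1) = -7 (attained at k = 0)
  C[0][1] = min over k of (A[0][0] + B[0][1] = -2 + 1 = -1, A[0][1] + B[1][1] = 0 + -4 = -4, A[0][2] + B[2][1] = 6 + 0 = 6) = -4 (attained at k = 1)
  C[0][2] = min over k of (A[0][0] + B[0][2] = -2 + 2 = 0, A[0][1] + B[1][2] = 0 + -1 = -1, A[0][2] + B[2][2] = 6 + 4 = 10) = -1 (attained at k = 1)
  C[1][0] = min over k of (A[1][0] + B[0][0] = 10 + -5 = 5, A[1][1] + B[1][0] = -5 + 6 = 1, A[1][2] + B[2][0] = 2 + -5 = -3) = -3 (attained at k = 2)
  C[1][1] = min over k of (A[1][0] + B[0][1] = 10 + 1 = 11, A[1][1] + B[1][1] = -5 + -4 = -9, A[1][2] + B[2][1] = 2 + 0 = 2) = -9 (attained at k = 1)
  C[1][2] = min over k of (A[1][0] + B[0][2] = 10 + 2 = 12, A[1][1] + B[1][2] = -5 + -1 = -6, A[1][2] + B[2][2] = 2 + 4 = 6) = -6 (attained at k = 1)
  C[2][0] = min over k of (A[2][0] + B[0][0] = 2 + -5 = -3, A[2][1] + B[1][0] = 9 + 6 = 15, A[2][2] + B[2][0] = 0 + -5 = -5) = -5 (attained at k = 2)
  C[2][1] = min over k of (A[2][0] + B[0][1] = 2 + 1 = 3, A[2][1] + B[1][1] = 9 + -4 = 5, A[2][2] + B[2][1] = 0 + 0 = 0) = 0 (attained at k = 2)
  C[2][2] = min over k of (A[2][0] + B[0][2] = 2 + 2 = 4, A[2][1] + B[1][2] = 9 + -1 = 8, A[2][2] + B[2][2] = 0 + 4 = 4) = 4 (attained at k = 0)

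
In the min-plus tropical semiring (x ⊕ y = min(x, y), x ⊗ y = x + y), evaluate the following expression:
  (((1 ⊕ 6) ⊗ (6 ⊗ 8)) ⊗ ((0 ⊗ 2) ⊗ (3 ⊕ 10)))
(((1 ⊕ 6) ⊗ (6 ⊗ 8)) ⊗ ((0 ⊗ 2) ⊗ (3 ⊕ 10))) = 20

Expand innermost to outermost. Recall ⊕ takes the minimum of its arguments and ⊗ takes their sum. Working out the expression (((1 ⊕ 6) ⊗ (6 ⊗ 8)) ⊗ ((0 ⊗ 2) ⊗ (3 ⊕ 10))) gives 20.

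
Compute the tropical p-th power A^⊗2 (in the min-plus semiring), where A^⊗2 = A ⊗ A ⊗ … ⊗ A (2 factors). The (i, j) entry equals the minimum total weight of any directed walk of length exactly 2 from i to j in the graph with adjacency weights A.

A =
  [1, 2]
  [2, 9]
A^⊗2 =
  [2, 3]
  [3, 4]

Each entry (A^⊗2)_ij equals the minimum over all length-2 walks i = v_0 → v_1 → … → v_2 = j of Σ_t A[v_t][v_{t+1}]. For example, for (i, j) = (0, 1) we minimise over 2 possible intermediate vertex sequences; the minimum is 3, attained along the walk 0 → 0 → 1.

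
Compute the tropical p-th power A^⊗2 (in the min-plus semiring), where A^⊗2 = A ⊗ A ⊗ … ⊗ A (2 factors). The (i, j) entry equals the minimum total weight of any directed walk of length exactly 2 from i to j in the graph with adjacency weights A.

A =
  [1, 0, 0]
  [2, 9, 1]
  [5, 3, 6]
A^⊗2 =
  [2, 1, 1]
  [3, 2, 2]
  [5, 5, 4]

Each entry (A^⊗2)_ij equals the minimum over all length-2 walks i = v_0 → v_1 → … → v_2 = j of Σ_t A[v_t][v_{t+1}]. For example, for (i, j) = (0, 2) we minimise over 3 possible intermediate vertex sequences; the minimum is 1, attained along the walk 0 → 0 → 2.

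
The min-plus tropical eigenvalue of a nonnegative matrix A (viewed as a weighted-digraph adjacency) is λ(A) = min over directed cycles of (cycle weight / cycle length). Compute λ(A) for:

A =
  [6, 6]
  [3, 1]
λ(A) = 1

Enumerate directed cycles and compute their means (weight / length). Sample:
  cycle 0 → 0: weight = 6, length = 1, mean = 6/1 ≈ 6.000
  cycle 1 → 1: weight = 1, length = 1, mean = 1/1 ≈ 1.000
  cycle 0 → 1 → 0: weight = 9, length = 2, mean = 9/2 ≈ 4.500
  cycle 1 → 0 → 1: weight = 9, length = 2, mean = 9/2 ≈ 4.500
Minimum mean = 1.000, attained e.g. along the cycle 1 → 1 with weight 1 and length 1. So λ(A) = 1/1 = 1.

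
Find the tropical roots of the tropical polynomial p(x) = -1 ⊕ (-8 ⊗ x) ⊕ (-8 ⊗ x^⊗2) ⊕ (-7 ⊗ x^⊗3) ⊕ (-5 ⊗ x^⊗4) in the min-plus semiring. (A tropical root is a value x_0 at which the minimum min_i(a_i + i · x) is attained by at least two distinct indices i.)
Roots: {-2, -1, 0, 7}

Each tropical root is a break point of the lower envelope of the lines y = a_i + i · x (there are 5 lines, with slopes 0, 1, ..., 4). Only the lines that attain the minimum somewhere contribute to roots; other lines are dominated. Here the surviving (envelope) indices are i = 4, i = 3, i = 2, i = 1, i = 0.
Intersections between consecutive envelope lines give the roots: for adjacent envelope indices i < j the intersection is x = (a_i − a_j) / (j − i). Reading off the sorted break points: {-2, -1, 0, 7}.
Verification: at each break x_0, at least two indices attain the minimum of min_i(a_i + i · x_0).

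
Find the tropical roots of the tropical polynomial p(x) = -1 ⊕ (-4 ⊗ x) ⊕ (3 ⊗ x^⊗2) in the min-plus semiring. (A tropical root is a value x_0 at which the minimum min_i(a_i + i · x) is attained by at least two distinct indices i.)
Roots: {-7, 3}

Each tropical root is a break point of the lower envelope of the lines y = a_i + i · x (there are 3 lines, with slopes 0, 1, ..., 2). Only the lines that attain the minimum somewhere contribute to roots; other lines are dominated. Here the surviving (envelope) indices are i = 2, i = 1, i = 0.
Intersections between consecutive envelope lines give the roots: for adjacent envelope indices i < j the intersection is x = (a_i − a_j) / (j − i). Reading off the sorted break points: {-7, 3}.
Verification: at each break x_0, at least two indices attain the minimum of min_i(a_i + i · x_0).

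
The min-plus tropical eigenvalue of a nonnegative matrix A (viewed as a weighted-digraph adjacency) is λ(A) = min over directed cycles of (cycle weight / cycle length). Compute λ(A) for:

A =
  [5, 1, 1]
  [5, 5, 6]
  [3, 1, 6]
λ(A) = 2

Enumerate directed cycles and compute their means (weight / length). Sample:
  cycle 0 → 0: weight = 5, length = 1, mean = 5/1 ≈ 5.000
  cycle 1 → 1: weight = 5, length = 1, mean = 5/1 ≈ 5.000
  cycle 2 → 2: weight = 6, length = 1, mean = 6/1 ≈ 6.000
  cycle 0 → 1 → 0: weight = 6, length = 2, mean = 6/2 ≈ 3.000
  cycle 0 → 2 → 0: weight = 4, length = 2, mean = 4/2 ≈ 2.000
  cycle 1 → 0 → 1: weight = 6, length = 2, mean = 6/2 ≈ 3.000
Minimum mean = 2.000, attained e.g. along the cycle 0 → 2 → 0 with weight 4 and length 2. So λ(A) = 4/2 = 2.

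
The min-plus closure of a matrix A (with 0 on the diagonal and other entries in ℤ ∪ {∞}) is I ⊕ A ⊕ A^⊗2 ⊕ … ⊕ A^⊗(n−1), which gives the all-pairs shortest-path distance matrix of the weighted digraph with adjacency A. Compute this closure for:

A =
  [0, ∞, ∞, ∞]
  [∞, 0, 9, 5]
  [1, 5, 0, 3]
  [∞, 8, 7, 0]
Closure =
  [0, ∞, ∞, ∞]
  [10, 0, 9, 5]
  [1, 5, 0, 3]
  [8, 8, 7, 0]

This is the Floyd-Warshall all-pairs shortest-path computation. For each intermediate vertex k = 0, 1, …, 3, update dist[i][j] ← min(dist[i][j], dist[i][k] + dist[k][j]). The final matrix gives, for each (i, j), the minimum total weight of any directed path from i to j (possibly empty when i = j).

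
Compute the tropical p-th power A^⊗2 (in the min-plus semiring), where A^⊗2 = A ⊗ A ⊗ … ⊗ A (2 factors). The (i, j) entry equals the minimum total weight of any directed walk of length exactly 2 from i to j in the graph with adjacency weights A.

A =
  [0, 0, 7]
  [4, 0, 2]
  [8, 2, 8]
A^⊗2 =
  [0, 0, 2]
  [4, 0, 2]
  [6, 2, 4]

Each entry (A^⊗2)_ij equals the minimum over all length-2 walks i = v_0 → v_1 → … → v_2 = j of Σ_t A[v_t][v_{t+1}]. For example, for (i, j) = (0, 2) we minimise over 3 possible intermediate vertex sequences; the minimum is 2, attained along the walk 0 → 1 → 2.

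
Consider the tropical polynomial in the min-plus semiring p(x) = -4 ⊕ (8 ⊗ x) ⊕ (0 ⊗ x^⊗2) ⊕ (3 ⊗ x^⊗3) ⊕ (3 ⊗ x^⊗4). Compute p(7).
p(7) = -4

A tropical monomial a ⊗ x^⊗i evaluates to a + i · x. Evaluating each term at x = 7:
  Term 0 contributes -4 + 0 · 7 = -4
  Term 1 contributes 8 + 1 · 7 = 15
  Term 2 contributes 0 + 2 · 7 = 14
  Term 3 contributes 3 + 3 · 7 = 24
  Term 4 contributes 3 + 4 · 7 = 31
p(7) = ⊕ of these = min[-4, 15, 14, 24, 31] = -4.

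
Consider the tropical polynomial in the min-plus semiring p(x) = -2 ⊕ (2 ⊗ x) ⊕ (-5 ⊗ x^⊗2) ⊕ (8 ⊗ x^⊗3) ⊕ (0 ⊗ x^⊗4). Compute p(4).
p(4) = -2

A tropical monomial a ⊗ x^⊗i evaluates to a + i · x. Evaluating each term at x = 4:
  Term 0 contributes -2 + 0 · 4 = -2
  Term 1 contributes 2 + 1 · 4 = 6
  Term 2 contributes -5 + 2 · 4 = 3
  Term 3 contributes 8 + 3 · 4 = 20
  Term 4 contributes 0 + 4 · 4 = 16
p(4) = ⊕ of these = min[-2, 6, 3, 20, 16] = -2.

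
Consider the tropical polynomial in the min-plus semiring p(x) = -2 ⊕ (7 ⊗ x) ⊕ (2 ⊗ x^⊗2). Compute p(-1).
p(-1) = -2

A tropical monomial a ⊗ x^⊗i evaluates to a + i · x. Evaluating each term at x = -1:
  Term 0 contributes -2 + 0 · -1 = -2
  Term 1 contributes 7 + 1 · -1 = 6
  Term 2 contributes 2 + 2 · -1 = 0
p(-1) = ⊕ of these = min[-2, 6, 0] = -2.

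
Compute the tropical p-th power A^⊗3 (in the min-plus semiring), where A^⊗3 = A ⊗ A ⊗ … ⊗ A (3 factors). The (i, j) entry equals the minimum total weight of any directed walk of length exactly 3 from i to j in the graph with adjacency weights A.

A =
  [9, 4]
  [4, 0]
A^⊗3 =
  [8, 4]
  [4, 0]

Each entry (A^⊗3)_ij equals the minimum over all length-3 walks i = v_0 → v_1 → … → v_3 = j of Σ_t A[v_t][v_{t+1}]. For example, for (i, j) = (0, 1) we minimise over 4 possible intermediate vertex sequences; the minimum is 4, attained along the walk 0 → 1 → 1 → 1.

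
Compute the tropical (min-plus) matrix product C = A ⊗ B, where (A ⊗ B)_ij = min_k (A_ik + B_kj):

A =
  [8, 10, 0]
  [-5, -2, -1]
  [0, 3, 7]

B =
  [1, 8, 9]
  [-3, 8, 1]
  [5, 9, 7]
A ⊗ B =
  [5, 9, 7]
  [-5, 3, -1]
  [0, 8, 4]

Apply the min-plus product entry-by-entry:
  C[0][0] = min over k of (A[0][0] + B[0][0] = 8 + 1 = 9, A[0][1] + B[1][0] = 10 + -3 = 7, A[0][2] + B[2][0] = 0 + 5 = 5) = 5 (attained at k = 2)
  C[0][1] = min over k of (A[0][0] + B[0][1] = 8 + 8 = 16, A[0][1] + B[1][1] = 10 + 8 = 18, A[0][2] + B[2][1] = 0 + 9 = 9) = 9 (attained at k = 2)
  C[0][2] = min over k of (A[0][0] + B[0][2] = 8 + 9 = 17, A[0][1] + B[1][2] = 10 + 1 = 11, A[0][2] + B[2][2] = 0 + 7 = 7) = 7 (attained at k = 2)
  C[1][0] = min over k of (A[1][0] + B[0][0] = -5 + 1 = -4, A[1][1] + B[1][0] = -2 + -3 = -5, A[1][2] + B[2][0] = -1 + 5 = 4) = -5 (attained at k = 1)
  C[1][1] = min over k of (A[1][0] + B[0][1] = -5 + 8 = 3, A[1][1] + B[1][1] = -2 + 8 = 6, A[1][2] + B[2][1] = -1 + 9 = 8) = 3 (attained at k = 0)
  C[1][2] = min over k of (A[1][0] + B[0][2] = -5 + 9 = 4, A[1][1] + B[1][2] = -2 + 1 = -1, A[1][2] + B[2][2] = -1 + 7 = 6) = -1 (attained at k = 1)
  C[2][0] = min over k of (A[2][0] + B[0][0] = 0 + 1 = 1, A[2][1] + B[1][0] = 3 + -3 = 0, A[2][2] + B[2][0] = 7 + 5 = 12) = 0 (attained at k = 1)
  C[2][1] = min over k of (A[2][0] + B[0][1] = 0 + 8 = 8, A[2][1] + B[1][1] = 3 + 8 = 11, A[2][2] + B[2][1] = 7 + 9 = 16) = 8 (attained at k = 0)
  C[2][2] = min over k of (A[2][0] + B[0][2] = 0 + 9 = 9, A[2][1] + B[1][2] = 3 + 1 = 4, A[2][2] + B[2][2] = 7 + 7 = 14) = 4 (attained at k = 1)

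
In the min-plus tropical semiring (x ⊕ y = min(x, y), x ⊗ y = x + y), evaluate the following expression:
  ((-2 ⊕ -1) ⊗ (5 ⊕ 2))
((-2 ⊕ -1) ⊗ (5 ⊕ 2)) = 0

Expand innermost to outermost. Recall ⊕ takes the minimum of its arguments and ⊗ takes their sum. Working out the expression ((-2 ⊕ -1) ⊗ (5 ⊕ 2)) gives 0.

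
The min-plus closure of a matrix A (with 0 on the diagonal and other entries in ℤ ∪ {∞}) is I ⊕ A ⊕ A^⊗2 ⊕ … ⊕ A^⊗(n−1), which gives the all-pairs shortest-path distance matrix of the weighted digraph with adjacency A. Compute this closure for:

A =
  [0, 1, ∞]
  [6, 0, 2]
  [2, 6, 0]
Closure =
  [0, 1, 3]
  [4, 0, 2]
  [2, 3, 0]

This is the Floyd-Warshall all-pairs shortest-path computation. For each intermediate vertex k = 0, 1, …, 2, update dist[i][j] ← min(dist[i][j], dist[i][k] + dist[k][j]). The final matrix gives, for each (i, j), the minimum total weight of any directed path from i to j (possibly empty when i = j).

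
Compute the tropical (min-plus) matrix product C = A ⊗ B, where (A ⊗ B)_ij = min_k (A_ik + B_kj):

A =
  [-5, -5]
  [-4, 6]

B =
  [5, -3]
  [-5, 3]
A ⊗ B =
  [-10, -8]
  [1, -7]

Apply the min-plus product entry-by-entry:
  C[0][0] = min over k of (A[0][0] + B[0][0] = -5 + 5 = 0, A[0][1] + B[1][0] = -5 + -5 = -10) = -10 (attained at k = 1)
  C[0][1] = min over k of (A[0][0] + B[0][1] = -5 + -3 = -8, A[0][1] + B[1][1] = -5 + 3 = -2) = -8 (attained at k = 0)
  C[1][0] = min over k of (A[1][0] + B[0][0] = -4 + 5 = 1, A[1][1] + B[1][0] = 6 + -5 = 1) = 1 (attained at k = 0)
  C[1][1] = min over k of (A[1][0] + B[0][1] = -4 + -3 = -7, A[1][1] + B[1][1] = 6 + 3 = 9) = -7 (attained at k = 0)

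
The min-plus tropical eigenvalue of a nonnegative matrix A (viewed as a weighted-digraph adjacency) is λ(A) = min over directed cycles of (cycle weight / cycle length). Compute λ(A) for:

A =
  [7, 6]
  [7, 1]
λ(A) = 1

Enumerate directed cycles and compute their means (weight / length). Sample:
  cycle 0 → 0: weight = 7, length = 1, mean = 7/1 ≈ 7.000
  cycle 1 → 1: weight = 1, length = 1, mean = 1/1 ≈ 1.000
  cycle 0 → 1 → 0: weight = 13, length = 2, mean = 13/2 ≈ 6.500
  cycle 1 → 0 → 1: weight = 13, length = 2, mean = 13/2 ≈ 6.500
Minimum mean = 1.000, attained e.g. along the cycle 1 → 1 with weight 1 and length 1. So λ(A) = 1/1 = 1.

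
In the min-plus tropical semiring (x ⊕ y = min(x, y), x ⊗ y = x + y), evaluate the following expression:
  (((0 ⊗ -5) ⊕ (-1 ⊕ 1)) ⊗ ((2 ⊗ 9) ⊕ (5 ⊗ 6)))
(((0 ⊗ -5) ⊕ (-1 ⊕ 1)) ⊗ ((2 ⊗ 9) ⊕ (5 ⊗ 6))) = 6

Expand innermost to outermost. Recall ⊕ takes the minimum of its arguments and ⊗ takes their sum. Working out the expression (((0 ⊗ -5) ⊕ (-1 ⊕ 1)) ⊗ ((2 ⊗ 9) ⊕ (5 ⊗ 6))) gives 6.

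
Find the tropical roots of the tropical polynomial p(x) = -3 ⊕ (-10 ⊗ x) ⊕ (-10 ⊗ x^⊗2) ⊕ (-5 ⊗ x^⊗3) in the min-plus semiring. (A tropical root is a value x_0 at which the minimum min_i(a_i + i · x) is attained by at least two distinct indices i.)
Roots: {-5, 0, 7}

Each tropical root is a break point of the lower envelope of the lines y = a_i + i · x (there are 4 lines, with slopes 0, 1, ..., 3). Only the lines that attain the minimum somewhere contribute to roots; other lines are dominated. Here the surviving (envelope) indices are i = 3, i = 2, i = 1, i = 0.
Intersections between consecutive envelope lines give the roots: for adjacent envelope indices i < j the intersection is x = (a_i − a_j) / (j − i). Reading off the sorted break points: {-5, 0, 7}.
Verification: at each break x_0, at least two indices attain the minimum of min_i(a_i + i · x_0).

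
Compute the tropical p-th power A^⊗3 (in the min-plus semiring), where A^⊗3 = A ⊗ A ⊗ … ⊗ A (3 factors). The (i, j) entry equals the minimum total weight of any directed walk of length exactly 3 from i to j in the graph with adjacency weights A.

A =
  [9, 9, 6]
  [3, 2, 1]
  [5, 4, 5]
A^⊗3 =
  [13, 12, 11]
  [7, 6, 5]
  [9, 8, 7]

Each entry (A^⊗3)_ij equals the minimum over all length-3 walks i = v_0 → v_1 → … → v_3 = j of Σ_t A[v_t][v_{t+1}]. For example, for (i, j) = (0, 2) we minimise over 9 possible intermediate vertex sequences; the minimum is 11, attained along the walk 0 → 2 → 1 → 2.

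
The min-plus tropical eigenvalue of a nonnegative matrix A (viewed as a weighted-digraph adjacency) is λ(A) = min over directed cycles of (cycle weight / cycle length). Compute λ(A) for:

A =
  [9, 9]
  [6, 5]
λ(A) = 5

Enumerate directed cycles and compute their means (weight / length). Sample:
  cycle 0 → 0: weight = 9, length = 1, mean = 9/1 ≈ 9.000
  cycle 1 → 1: weight = 5, length = 1, mean = 5/1 ≈ 5.000
  cycle 0 → 1 → 0: weight = 15, length = 2, mean = 15/2 ≈ 7.500
  cycle 1 → 0 → 1: weight = 15, length = 2, mean = 15/2 ≈ 7.500
Minimum mean = 5.000, attained e.g. along the cycle 1 → 1 with weight 5 and length 1. So λ(A) = 5/1 = 5.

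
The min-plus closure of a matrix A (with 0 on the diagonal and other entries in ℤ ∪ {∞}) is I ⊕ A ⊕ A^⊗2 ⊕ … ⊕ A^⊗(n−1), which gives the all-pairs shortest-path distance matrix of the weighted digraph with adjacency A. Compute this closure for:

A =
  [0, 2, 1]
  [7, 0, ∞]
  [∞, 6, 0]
Closure =
  [0, 2, 1]
  [7, 0, 8]
  [13, 6, 0]

This is the Floyd-Warshall all-pairs shortest-path computation. For each intermediate vertex k = 0, 1, …, 2, update dist[i][j] ← min(dist[i][j], dist[i][k] + dist[k][j]). The final matrix gives, for each (i, j), the minimum total weight of any directed path from i to j (possibly empty when i = j).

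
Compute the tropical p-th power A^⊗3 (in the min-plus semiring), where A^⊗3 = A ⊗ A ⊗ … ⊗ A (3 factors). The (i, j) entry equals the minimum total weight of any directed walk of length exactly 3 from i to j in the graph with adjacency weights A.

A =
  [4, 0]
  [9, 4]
A^⊗3 =
  [12, 8]
  [17, 12]

Each entry (A^⊗3)_ij equals the minimum over all length-3 walks i = v_0 → v_1 → … → v_3 = j of Σ_t A[v_t][v_{t+1}]. For example, for (i, j) = (0, 1) we minimise over 4 possible intermediate vertex sequences; the minimum is 8, attained along the walk 0 → 0 → 0 → 1.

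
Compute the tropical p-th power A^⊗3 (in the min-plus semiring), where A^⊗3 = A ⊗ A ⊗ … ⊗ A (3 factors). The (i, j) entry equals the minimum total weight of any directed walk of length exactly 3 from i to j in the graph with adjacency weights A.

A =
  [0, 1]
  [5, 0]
A^⊗3 =
  [0, 1]
  [5, 0]

Each entry (A^⊗3)_ij equals the minimum over all length-3 walks i = v_0 → v_1 → … → v_3 = j of Σ_t A[v_t][v_{t+1}]. For example, for (i, j) = (0, 1) we minimise over 4 possible intermediate vertex sequences; the minimum is 1, attained along the walk 0 → 0 → 0 → 1.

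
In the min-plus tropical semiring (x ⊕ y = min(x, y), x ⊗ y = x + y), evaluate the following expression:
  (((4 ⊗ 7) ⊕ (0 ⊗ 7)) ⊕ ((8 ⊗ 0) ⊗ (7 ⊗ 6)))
(((4 ⊗ 7) ⊕ (0 ⊗ 7)) ⊕ ((8 ⊗ 0) ⊗ (7 ⊗ 6))) = 7

Expand innermost to outermost. Recall ⊕ takes the minimum of its arguments and ⊗ takes their sum. Working out the expression (((4 ⊗ 7) ⊕ (0 ⊗ 7)) ⊕ ((8 ⊗ 0) ⊗ (7 ⊗ 6))) gives 7.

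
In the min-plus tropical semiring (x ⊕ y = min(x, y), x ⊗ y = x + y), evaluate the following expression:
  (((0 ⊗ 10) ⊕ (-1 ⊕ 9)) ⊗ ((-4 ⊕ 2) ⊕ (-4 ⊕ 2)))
(((0 ⊗ 10) ⊕ (-1 ⊕ 9)) ⊗ ((-4 ⊕ 2) ⊕ (-4 ⊕ 2))) = -5

Expand innermost to outermost. Recall ⊕ takes the minimum of its arguments and ⊗ takes their sum. Working out the expression (((0 ⊗ 10) ⊕ (-1 ⊕ 9)) ⊗ ((-4 ⊕ 2) ⊕ (-4 ⊕ 2))) gives -5.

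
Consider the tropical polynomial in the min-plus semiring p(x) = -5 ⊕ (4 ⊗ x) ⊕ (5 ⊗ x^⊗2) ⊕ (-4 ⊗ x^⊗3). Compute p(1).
p(1) = -5

A tropical monomial a ⊗ x^⊗i evaluates to a + i · x. Evaluating each term at x = 1:
  Term 0 contributes -5 + 0 · 1 = -5
  Term 1 contributes 4 + 1 · 1 = 5
  Term 2 contributes 5 + 2 · 1 = 7
  Term 3 contributes -4 + 3 · 1 = -1
p(1) = ⊕ of these = min[-5, 5, 7, -1] = -5.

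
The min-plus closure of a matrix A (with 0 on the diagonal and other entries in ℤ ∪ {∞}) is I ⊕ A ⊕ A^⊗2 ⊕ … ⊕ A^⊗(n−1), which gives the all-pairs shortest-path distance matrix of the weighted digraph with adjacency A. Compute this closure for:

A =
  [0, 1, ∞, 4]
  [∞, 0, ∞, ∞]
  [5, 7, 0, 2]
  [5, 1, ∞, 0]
Closure =
  [0, 1, ∞, 4]
  [∞, 0, ∞, ∞]
  [5, 3, 0, 2]
  [5, 1, ∞, 0]

This is the Floyd-Warshall all-pairs shortest-path computation. For each intermediate vertex k = 0, 1, …, 3, update dist[i][j] ← min(dist[i][j], dist[i][k] + dist[k][j]). The final matrix gives, for each (i, j), the minimum total weight of any directed path from i to j (possibly empty when i = j).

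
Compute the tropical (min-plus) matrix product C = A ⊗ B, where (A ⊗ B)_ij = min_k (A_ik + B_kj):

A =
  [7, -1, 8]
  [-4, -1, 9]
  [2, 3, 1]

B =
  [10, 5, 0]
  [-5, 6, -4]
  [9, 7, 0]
A ⊗ B =
  [-6, 5, -5]
  [-6, 1, -5]
  [-2, 7, -1]

Apply the min-plus product entry-by-entry:
  C[0][0] = min over k of (A[0][0] + B[0][0] = 7 + 10 = 17, A[0][1] + B[1][0] = -1 + -5 = -6, A[0][2] + B[2][0] = 8 + 9 = 17) = -6 (attained at k = 1)
  C[0][1] = min over k of (A[0][0] + B[0][1] = 7 + 5 = 12, A[0][1] + B[1][1] = -1 + 6 = 5, A[0][2] + B[2][1] = 8 + 7 = 15) = 5 (attained at k = 1)
  C[0][2] = min over k of (A[0][0] + B[0][2] = 7 + 0 = 7, A[0][1] + B[1][2] = -1 + -4 = -5, A[0][2] + B[2][2] = 8 + 0 = 8) = -5 (attained at k = 1)
  C[1][0] = min over k of (A[1][0] + B[0][0] = -4 + 10 = 6, A[1][1] + B[1][0] = -1 + -5 = -6, A[1][2] + B[2][0] = 9 + 9 = 18) = -6 (attained at k = 1)
  C[1][1] = min over k of (A[1][0] + B[0][1] = -4 + 5 = 1, A[1][1] + B[1][1] = -1 + 6 = 5, A[1][2] + B[2][1] = 9 + 7 = 16) = 1 (attained at k = 0)
  C[1][2] = min over k of (A[1][0] + B[0][2] = -4 + 0 = -4, A[1][1] + B[1][2] = -1 + -4 = -5, A[1][2] + B[2][2] = 9 + 0 = 9) = -5 (attained at k = 1)
  C[2][0] = min over k of (A[2][0] + B[0][0] = 2 + 10 = 12, A[2][1] + B[1][0] = 3 + -5 = -2, A[2][2] + B[2][0] = 1 + 9 = 10) = -2 (attained at k = 1)
  C[2][1] = min over k of (A[2][0] + B[0][1] = 2 + 5 = 7, A[2][1] + B[1][1] = 3 + 6 = 9, A[2][2] + B[2][1] = 1 + 7 = 8) = 7 (attained at k = 0)
  C[2][2] = min over k of (A[2][0] + B[0][2] = 2 + 0 = 2, A[2][1] + B[1][2] = 3 + -4 = -1, A[2][2] + B[2][2] = 1 + 0 = 1) = -1 (attained at k = 1)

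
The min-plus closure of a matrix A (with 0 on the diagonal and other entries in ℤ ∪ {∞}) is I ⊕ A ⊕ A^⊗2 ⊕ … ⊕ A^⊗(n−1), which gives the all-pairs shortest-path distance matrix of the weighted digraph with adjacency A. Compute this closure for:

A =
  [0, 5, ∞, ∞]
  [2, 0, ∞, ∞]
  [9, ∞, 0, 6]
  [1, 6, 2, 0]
Closure =
  [0, 5, ∞, ∞]
  [2, 0, ∞, ∞]
  [7, 12, 0, 6]
  [1, 6, 2, 0]

This is the Floyd-Warshall all-pairs shortest-path computation. For each intermediate vertex k = 0, 1, …, 3, update dist[i][j] ← min(dist[i][j], dist[i][k] + dist[k][j]). The final matrix gives, for each (i, j), the minimum total weight of any directed path from i to j (possibly empty when i = j).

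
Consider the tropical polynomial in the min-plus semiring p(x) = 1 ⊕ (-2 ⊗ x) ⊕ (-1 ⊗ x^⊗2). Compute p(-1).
p(-1) = -3

A tropical monomial a ⊗ x^⊗i evaluates to a + i · x. Evaluating each term at x = -1:
  Term 0 contributes 1 + 0 · -1 = 1
  Term 1 contributes -2 + 1 · -1 = -3
  Term 2 contributes -1 + 2 · -1 = -3
p(-1) = ⊕ of these = min[1, -3, -3] = -3.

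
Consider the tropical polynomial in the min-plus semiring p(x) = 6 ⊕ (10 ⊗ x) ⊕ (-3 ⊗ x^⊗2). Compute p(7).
p(7) = 6

A tropical monomial a ⊗ x^⊗i evaluates to a + i · x. Evaluating each term at x = 7:
  Term 0 contributes 6 + 0 · 7 = 6
  Term 1 contributes 10 + 1 · 7 = 17
  Term 2 contributes -3 + 2 · 7 = 11
p(7) = ⊕ of these = min[6, 17, 11] = 6.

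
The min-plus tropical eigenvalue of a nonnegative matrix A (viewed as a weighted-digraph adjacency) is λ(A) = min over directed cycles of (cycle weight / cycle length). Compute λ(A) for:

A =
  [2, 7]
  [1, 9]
λ(A) = 2

Enumerate directed cycles and compute their means (weight / length). Sample:
  cycle 0 → 0: weight = 2, length = 1, mean = 2/1 ≈ 2.000
  cycle 1 → 1: weight = 9, length = 1, mean = 9/1 ≈ 9.000
  cycle 0 → 1 → 0: weight = 8, length = 2, mean = 8/2 ≈ 4.000
  cycle 1 → 0 → 1: weight = 8, length = 2, mean = 8/2 ≈ 4.000
Minimum mean = 2.000, attained e.g. along the cycle 0 → 0 with weight 2 and length 1. So λ(A) = 2/1 = 2.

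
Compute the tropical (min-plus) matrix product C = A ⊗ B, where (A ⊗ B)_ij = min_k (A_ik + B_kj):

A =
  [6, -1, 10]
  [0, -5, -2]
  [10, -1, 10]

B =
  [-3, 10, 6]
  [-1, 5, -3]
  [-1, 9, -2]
A ⊗ B =
  [-2, 4, -4]
  [-6, 0, -8]
  [-2, 4, -4]

Apply the min-plus product entry-by-entry:
  C[0][0] = min over k of (A[0][0] + B[0][0] = 6 + -3 = 3, A[0][1] + B[1][0] = -1 + -1 = -2, A[0][2] + B[2][0] = 10 + -1 = 9) = -2 (attained at k = 1)
  C[0][1] = min over k of (A[0][0] + B[0][1] = 6 + 10 = 16, A[0][1] + B[1][1] = -1 + 5 = 4, A[0][2] + B[2][1] = 10 + 9 = 19) = 4 (attained at k = 1)
  C[0][2] = min over k of (A[0][0] + B[0][2] = 6 + 6 = 12, A[0][1] + B[1][2] = -1 + -3 = -4, A[0][2] + B[2][2] = 10 + -2 = 8) = -4 (attained at k = 1)
  C[1][0] = min over k of (A[1][0] + B[0][0] = 0 + -3 = -3, A[1][1] + B[1][0] = -5 + -1 = -6, A[1][2] + B[2][0] = -2 + -1 = -3) = -6 (attained at k = 1)
  C[1][1] = min over k of (A[1][0] + B[0][1] = 0 + 10 = 10, A[1][1] + B[1][1] = -5 + 5 = 0, A[1][2] + B[2][1] = -2 + 9 = 7) = 0 (attained at k = 1)
  C[1][2] = min over k of (A[1][0] + B[0][2] = 0 + 6 = 6, A[1][1] + B[1][2] = -5 + -3 = -8, A[1][2] + B[2][2] = -2 + -2 = -4) = -8 (attained at k = 1)
  C[2][0] = min over k of (A[2][0] + B[0][0] = 10 + -3 = 7, A[2][1] + B[1][0] = -1 + -1 = -2, A[2][2] + B[2][0] = 10 + -1 = 9) = -2 (attained at k = 1)
  C[2][1] = min over k of (A[2][0] + B[0][1] = 10 + 10 = 20, A[2][1] + B[1][1] = -1 + 5 = 4, A[2][2] + B[2][1] = 10 + 9 = 19) = 4 (attained at k = 1)
  C[2][2] = min over k of (A[2][0] + B[0][2] = 10 + 6 = 16, A[2][1] + B[1][2] = -1 + -3 = -4, A[2][2] + B[2][2] = 10 + -2 = 8) = -4 (attained at k = 1)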